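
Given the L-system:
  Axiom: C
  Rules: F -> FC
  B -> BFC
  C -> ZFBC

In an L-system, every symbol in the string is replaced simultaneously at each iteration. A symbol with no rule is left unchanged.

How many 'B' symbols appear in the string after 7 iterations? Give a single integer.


Answer: 233

Derivation:
Step 0: length=1, 'B' count=0
Step 1: length=4, 'B' count=1
Step 2: length=10, 'B' count=2
Step 3: length=26, 'B' count=5
Step 4: length=68, 'B' count=13
Step 5: length=178, 'B' count=34
Step 6: length=466, 'B' count=89
Step 7: length=1220, 'B' count=233
Final string: ZFCZFBCZFCBFCZFBCZFCZFBCBFCFCZFBCZFCBFCZFBCZFCZFBCZFCBFCZFBCBFCFCZFBCFCZFBCZFCBFCZFBCZFCZFBCBFCFCZFBCZFCBFCZFBCZFCZFBCZFCBFCZFBCZFCZFBCBFCFCZFBCZFCBFCZFBCBFCFCZFBCFCZFBCZFCBFCZFBCFCZFBCZFCBFCZFBCZFCZFBCBFCFCZFBCZFCBFCZFBCZFCZFBCZFCBFCZFBCBFCFCZFBCFCZFBCZFCBFCZFBCZFCZFBCBFCFCZFBCZFCBFCZFBCBFCFCZFBCFCZFBCZFCBFCZFBCFCZFBCZFCBFCZFBCZFCZFBCBFCFCZFBCZFCBFCZFBCFCZFBCZFCBFCZFBCZFCZFBCBFCFCZFBCZFCBFCZFBCZFCZFBCZFCBFCZFBCBFCFCZFBCFCZFBCZFCBFCZFBCZFCZFBCBFCFCZFBCZFCBFCZFBCFCZFBCZFCBFCZFBCZFCZFBCBFCFCZFBCZFCBFCZFBCZFCZFBCZFCBFCZFBCBFCFCZFBCFCZFBCZFCBFCZFBCZFCZFBCBFCFCZFBCZFCBFCZFBCZFCZFBCZFCBFCZFBCZFCZFBCBFCFCZFBCZFCBFCZFBCBFCFCZFBCFCZFBCZFCBFCZFBCFCZFBCZFCBFCZFBCZFCZFBCBFCFCZFBCZFCBFCZFBCZFCZFBCZFCBFCZFBCBFCFCZFBCFCZFBCZFCBFCZFBCZFCZFBCBFCFCZFBCZFCBFCZFBCZFCZFBCZFCBFCZFBCZFCZFBCBFCFCZFBCZFCBFCZFBCZFCZFBCZFCBFCZFBCBFCFCZFBCFCZFBCZFCBFCZFBCZFCZFBCBFCFCZFBCZFCBFCZFBCBFCFCZFBCFCZFBCZFCBFCZFBCFCZFBCZFCBFCZFBCZFCZFBCBFCFCZFBCZFCBFCZFBCFCZFBCZFCBFCZFBCZFCZFBCBFCFCZFBCZFCBFCZFBCZFCZFBCZFCBFCZFBCBFCFCZFBCFCZFBCZFCBFCZFBCZFCZFBCBFCFCZFBCZFCBFCZFBCZFCZFBCZFCBFCZFBCZFCZFBCBFCFCZFBCZFCBFCZFBCBFCFCZFBCFCZFBCZFCBFCZFBCFCZFBCZFCBFCZFBCZFCZFBCBFCFCZFBCZFCBFCZFBCZFCZFBCZFCBFCZFBCBFCFCZFBCFCZFBCZFCBFCZFBCZFCZFBCBFCFCZFBCZFCBFCZFBC


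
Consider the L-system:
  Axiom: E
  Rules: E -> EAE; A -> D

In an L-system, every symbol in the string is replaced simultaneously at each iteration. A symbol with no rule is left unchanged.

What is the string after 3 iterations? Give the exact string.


Answer: EAEDEAEDEAEDEAE

Derivation:
Step 0: E
Step 1: EAE
Step 2: EAEDEAE
Step 3: EAEDEAEDEAEDEAE


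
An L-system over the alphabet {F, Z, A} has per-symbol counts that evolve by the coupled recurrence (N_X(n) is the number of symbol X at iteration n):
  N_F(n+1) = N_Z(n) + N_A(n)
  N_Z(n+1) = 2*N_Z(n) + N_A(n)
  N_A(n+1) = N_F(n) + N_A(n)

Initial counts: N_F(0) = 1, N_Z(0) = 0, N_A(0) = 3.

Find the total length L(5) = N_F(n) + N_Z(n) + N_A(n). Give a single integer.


Step 0: N_F=1, N_Z=0, N_A=3, L=4
Step 1: N_F=3, N_Z=3, N_A=4, L=10
Step 2: N_F=7, N_Z=10, N_A=7, L=24
Step 3: N_F=17, N_Z=27, N_A=14, L=58
Step 4: N_F=41, N_Z=68, N_A=31, L=140
Step 5: N_F=99, N_Z=167, N_A=72, L=338

Answer: 338


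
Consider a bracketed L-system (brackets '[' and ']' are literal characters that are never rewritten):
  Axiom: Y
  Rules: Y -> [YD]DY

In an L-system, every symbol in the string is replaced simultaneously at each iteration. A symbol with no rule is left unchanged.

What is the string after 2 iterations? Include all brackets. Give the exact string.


Answer: [[YD]DYD]D[YD]DY

Derivation:
Step 0: Y
Step 1: [YD]DY
Step 2: [[YD]DYD]D[YD]DY


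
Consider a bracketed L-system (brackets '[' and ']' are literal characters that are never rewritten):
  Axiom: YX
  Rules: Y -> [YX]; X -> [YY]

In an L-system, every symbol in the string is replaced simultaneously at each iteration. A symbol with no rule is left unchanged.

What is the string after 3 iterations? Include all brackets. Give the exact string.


Step 0: YX
Step 1: [YX][YY]
Step 2: [[YX][YY]][[YX][YX]]
Step 3: [[[YX][YY]][[YX][YX]]][[[YX][YY]][[YX][YY]]]

Answer: [[[YX][YY]][[YX][YX]]][[[YX][YY]][[YX][YY]]]


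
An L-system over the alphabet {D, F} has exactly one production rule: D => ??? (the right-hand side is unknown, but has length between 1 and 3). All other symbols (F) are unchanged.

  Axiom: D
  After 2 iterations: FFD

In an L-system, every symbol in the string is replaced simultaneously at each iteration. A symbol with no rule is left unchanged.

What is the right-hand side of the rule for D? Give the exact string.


Trying D => FD:
  Step 0: D
  Step 1: FD
  Step 2: FFD
Matches the given result.

Answer: FD


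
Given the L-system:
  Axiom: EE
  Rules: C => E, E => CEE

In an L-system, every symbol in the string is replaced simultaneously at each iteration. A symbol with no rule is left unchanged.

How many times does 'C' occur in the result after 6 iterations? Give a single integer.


Step 0: EE  (0 'C')
Step 1: CEECEE  (2 'C')
Step 2: ECEECEEECEECEE  (4 'C')
Step 3: CEEECEECEEECEECEECEEECEECEEECEECEE  (10 'C')
Step 4: ECEECEECEEECEECEEECEECEECEEECEECEEECEECEEECEECEECEEECEECEEECEECEECEEECEECEEECEECEE  (24 'C')
Step 5: CEEECEECEEECEECEEECEECEECEEECEECEEECEECEECEEECEECEEECEECEEECEECEECEEECEECEEECEECEECEEECEECEEECEECEECEEECEECEEECEECEEECEECEECEEECEECEEECEECEECEEECEECEEECEECEEECEECEECEEECEECEEECEECEECEEECEECEEECEECEE  (58 'C')
Step 6: ECEECEECEEECEECEEECEECEECEEECEECEEECEECEECEEECEECEEECEECEEECEECEECEEECEECEEECEECEECEEECEECEEECEECEEECEECEECEEECEECEEECEECEECEEECEECEEECEECEECEEECEECEEECEECEEECEECEECEEECEECEEECEECEECEEECEECEEECEECEEECEECEECEEECEECEEECEECEECEEECEECEEECEECEEECEECEECEEECEECEEECEECEECEEECEECEEECEECEECEEECEECEEECEECEEECEECEECEEECEECEEECEECEECEEECEECEEECEECEEECEECEECEEECEECEEECEECEECEEECEECEEECEECEECEEECEECEEECEECEEECEECEECEEECEECEEECEECEECEEECEECEEECEECEEECEECEECEEECEECEEECEECEECEEECEECEEECEECEE  (140 'C')

Answer: 140


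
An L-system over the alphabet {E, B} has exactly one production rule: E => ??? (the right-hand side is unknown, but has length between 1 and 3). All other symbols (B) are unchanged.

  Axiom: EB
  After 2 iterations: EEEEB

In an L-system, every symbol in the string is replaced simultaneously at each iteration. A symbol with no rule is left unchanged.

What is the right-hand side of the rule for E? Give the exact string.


Trying E => EE:
  Step 0: EB
  Step 1: EEB
  Step 2: EEEEB
Matches the given result.

Answer: EE


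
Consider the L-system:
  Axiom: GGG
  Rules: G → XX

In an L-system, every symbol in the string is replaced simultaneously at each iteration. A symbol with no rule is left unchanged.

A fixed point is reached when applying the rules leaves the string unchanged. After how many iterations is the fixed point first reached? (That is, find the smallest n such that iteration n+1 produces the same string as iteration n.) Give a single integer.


Step 0: GGG
Step 1: XXXXXX
Step 2: XXXXXX  (unchanged — fixed point at step 1)

Answer: 1


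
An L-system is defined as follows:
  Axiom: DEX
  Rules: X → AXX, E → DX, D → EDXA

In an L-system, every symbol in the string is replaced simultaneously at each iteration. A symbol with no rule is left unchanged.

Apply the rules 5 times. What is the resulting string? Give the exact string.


Answer: EDXAAXXDXEDXAAXXAAAXXAXXAAAAXXAXXAAXXAXXDXEDXAAXXAAAXXAXXEDXAAXXDXEDXAAXXAAAXXAXXAAAAXXAXXAAXXAXXAAAAAXXAXXAAXXAXXAAAXXAXXAAXXAXXADXEDXAAXXAAAXXAXXEDXAAXXDXEDXAAXXAAAXXAXXAAAAXXAXXAAXXAXXAAAAAXXAXXAAXXAXXAAAXXAXXAAXXAXXAAAAAXXAXXAAXXAXXAAAXXAXXAAXXAXXAAAAXXAXXAAXXAXXAAAXXAXXAAXXAXX

Derivation:
Step 0: DEX
Step 1: EDXADXAXX
Step 2: DXEDXAAXXAEDXAAXXAAXXAXX
Step 3: EDXAAXXDXEDXAAXXAAAXXAXXADXEDXAAXXAAAXXAXXAAAXXAXXAAXXAXX
Step 4: DXEDXAAXXAAAXXAXXEDXAAXXDXEDXAAXXAAAXXAXXAAAAXXAXXAAXXAXXAEDXAAXXDXEDXAAXXAAAXXAXXAAAAXXAXXAAXXAXXAAAAXXAXXAAXXAXXAAAXXAXXAAXXAXX
Step 5: EDXAAXXDXEDXAAXXAAAXXAXXAAAAXXAXXAAXXAXXDXEDXAAXXAAAXXAXXEDXAAXXDXEDXAAXXAAAXXAXXAAAAXXAXXAAXXAXXAAAAAXXAXXAAXXAXXAAAXXAXXAAXXAXXADXEDXAAXXAAAXXAXXEDXAAXXDXEDXAAXXAAAXXAXXAAAAXXAXXAAXXAXXAAAAAXXAXXAAXXAXXAAAXXAXXAAXXAXXAAAAAXXAXXAAXXAXXAAAXXAXXAAXXAXXAAAAXXAXXAAXXAXXAAAXXAXXAAXXAXX


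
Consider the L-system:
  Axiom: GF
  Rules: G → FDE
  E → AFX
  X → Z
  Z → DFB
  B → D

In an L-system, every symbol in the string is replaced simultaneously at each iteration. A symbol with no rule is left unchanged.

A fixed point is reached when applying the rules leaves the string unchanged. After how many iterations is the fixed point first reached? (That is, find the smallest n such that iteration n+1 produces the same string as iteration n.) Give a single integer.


Step 0: GF
Step 1: FDEF
Step 2: FDAFXF
Step 3: FDAFZF
Step 4: FDAFDFBF
Step 5: FDAFDFDF
Step 6: FDAFDFDF  (unchanged — fixed point at step 5)

Answer: 5


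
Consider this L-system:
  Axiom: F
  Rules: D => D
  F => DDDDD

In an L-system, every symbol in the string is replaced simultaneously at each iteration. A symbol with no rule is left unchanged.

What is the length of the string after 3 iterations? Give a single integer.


Answer: 5

Derivation:
Step 0: length = 1
Step 1: length = 5
Step 2: length = 5
Step 3: length = 5


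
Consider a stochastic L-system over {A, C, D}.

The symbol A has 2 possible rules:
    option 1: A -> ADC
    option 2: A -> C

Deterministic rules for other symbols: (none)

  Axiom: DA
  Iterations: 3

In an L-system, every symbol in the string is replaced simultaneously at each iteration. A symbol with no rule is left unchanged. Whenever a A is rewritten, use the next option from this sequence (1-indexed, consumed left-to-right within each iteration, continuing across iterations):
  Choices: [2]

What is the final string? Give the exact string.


Step 0: DA
Step 1: DC  (used choices [2])
Step 2: DC  (used choices [])
Step 3: DC  (used choices [])

Answer: DC


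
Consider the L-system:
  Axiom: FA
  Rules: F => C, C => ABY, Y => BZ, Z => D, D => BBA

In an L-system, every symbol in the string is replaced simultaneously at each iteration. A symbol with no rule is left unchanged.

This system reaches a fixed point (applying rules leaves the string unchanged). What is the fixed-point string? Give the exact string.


Answer: ABBBBAA

Derivation:
Step 0: FA
Step 1: CA
Step 2: ABYA
Step 3: ABBZA
Step 4: ABBDA
Step 5: ABBBBAA
Step 6: ABBBBAA  (unchanged — fixed point at step 5)


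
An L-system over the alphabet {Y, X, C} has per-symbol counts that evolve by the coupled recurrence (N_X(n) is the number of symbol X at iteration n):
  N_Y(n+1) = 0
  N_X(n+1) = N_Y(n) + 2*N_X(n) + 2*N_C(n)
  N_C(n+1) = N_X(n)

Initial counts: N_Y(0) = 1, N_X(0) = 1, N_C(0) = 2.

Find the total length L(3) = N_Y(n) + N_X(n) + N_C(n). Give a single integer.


Answer: 62

Derivation:
Step 0: N_Y=1, N_X=1, N_C=2, L=4
Step 1: N_Y=0, N_X=7, N_C=1, L=8
Step 2: N_Y=0, N_X=16, N_C=7, L=23
Step 3: N_Y=0, N_X=46, N_C=16, L=62


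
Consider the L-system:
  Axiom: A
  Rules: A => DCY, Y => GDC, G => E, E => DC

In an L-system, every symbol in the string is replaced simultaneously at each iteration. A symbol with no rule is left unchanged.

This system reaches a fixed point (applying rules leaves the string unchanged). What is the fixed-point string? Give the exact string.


Step 0: A
Step 1: DCY
Step 2: DCGDC
Step 3: DCEDC
Step 4: DCDCDC
Step 5: DCDCDC  (unchanged — fixed point at step 4)

Answer: DCDCDC


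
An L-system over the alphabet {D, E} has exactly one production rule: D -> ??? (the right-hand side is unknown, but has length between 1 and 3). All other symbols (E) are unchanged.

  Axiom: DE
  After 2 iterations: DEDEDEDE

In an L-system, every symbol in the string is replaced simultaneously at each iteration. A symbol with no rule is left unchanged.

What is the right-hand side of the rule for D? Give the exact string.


Answer: DED

Derivation:
Trying D -> DED:
  Step 0: DE
  Step 1: DEDE
  Step 2: DEDEDEDE
Matches the given result.


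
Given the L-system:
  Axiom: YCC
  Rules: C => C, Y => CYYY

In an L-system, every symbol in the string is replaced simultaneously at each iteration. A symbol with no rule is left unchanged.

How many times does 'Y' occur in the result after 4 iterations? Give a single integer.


Answer: 81

Derivation:
Step 0: YCC  (1 'Y')
Step 1: CYYYCC  (3 'Y')
Step 2: CCYYYCYYYCYYYCC  (9 'Y')
Step 3: CCCYYYCYYYCYYYCCYYYCYYYCYYYCCYYYCYYYCYYYCC  (27 'Y')
Step 4: CCCCYYYCYYYCYYYCCYYYCYYYCYYYCCYYYCYYYCYYYCCCYYYCYYYCYYYCCYYYCYYYCYYYCCYYYCYYYCYYYCCCYYYCYYYCYYYCCYYYCYYYCYYYCCYYYCYYYCYYYCC  (81 'Y')


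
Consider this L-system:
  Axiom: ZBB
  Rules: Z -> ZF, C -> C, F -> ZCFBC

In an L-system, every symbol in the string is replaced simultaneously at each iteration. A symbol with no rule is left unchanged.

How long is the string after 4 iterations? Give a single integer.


Answer: 39

Derivation:
Step 0: length = 3
Step 1: length = 4
Step 2: length = 9
Step 3: length = 19
Step 4: length = 39


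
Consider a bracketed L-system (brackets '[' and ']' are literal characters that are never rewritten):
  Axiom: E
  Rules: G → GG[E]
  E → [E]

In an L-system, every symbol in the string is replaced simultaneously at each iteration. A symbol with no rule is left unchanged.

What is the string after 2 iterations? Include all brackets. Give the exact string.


Step 0: E
Step 1: [E]
Step 2: [[E]]

Answer: [[E]]


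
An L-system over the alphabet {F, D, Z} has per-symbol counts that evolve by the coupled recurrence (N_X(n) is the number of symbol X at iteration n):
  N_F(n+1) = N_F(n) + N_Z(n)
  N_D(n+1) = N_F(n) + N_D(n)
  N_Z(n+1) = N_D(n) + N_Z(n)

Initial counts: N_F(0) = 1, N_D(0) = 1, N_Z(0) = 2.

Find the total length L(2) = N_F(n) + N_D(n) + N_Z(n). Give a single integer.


Step 0: N_F=1, N_D=1, N_Z=2, L=4
Step 1: N_F=3, N_D=2, N_Z=3, L=8
Step 2: N_F=6, N_D=5, N_Z=5, L=16

Answer: 16


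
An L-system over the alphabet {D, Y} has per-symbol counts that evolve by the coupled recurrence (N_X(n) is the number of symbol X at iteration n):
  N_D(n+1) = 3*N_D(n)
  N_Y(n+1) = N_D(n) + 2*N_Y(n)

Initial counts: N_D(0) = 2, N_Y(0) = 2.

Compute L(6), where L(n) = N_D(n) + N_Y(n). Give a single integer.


Answer: 2916

Derivation:
Step 0: N_D=2, N_Y=2, L=4
Step 1: N_D=6, N_Y=6, L=12
Step 2: N_D=18, N_Y=18, L=36
Step 3: N_D=54, N_Y=54, L=108
Step 4: N_D=162, N_Y=162, L=324
Step 5: N_D=486, N_Y=486, L=972
Step 6: N_D=1458, N_Y=1458, L=2916


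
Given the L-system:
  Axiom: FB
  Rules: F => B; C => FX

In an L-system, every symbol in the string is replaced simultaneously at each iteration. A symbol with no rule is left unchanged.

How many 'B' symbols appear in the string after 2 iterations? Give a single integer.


Step 0: FB  (1 'B')
Step 1: BB  (2 'B')
Step 2: BB  (2 'B')

Answer: 2


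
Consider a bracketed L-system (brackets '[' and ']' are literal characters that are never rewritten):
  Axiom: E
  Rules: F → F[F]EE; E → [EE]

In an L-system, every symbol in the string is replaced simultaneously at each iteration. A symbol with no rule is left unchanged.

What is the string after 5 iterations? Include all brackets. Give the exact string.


Step 0: E
Step 1: [EE]
Step 2: [[EE][EE]]
Step 3: [[[EE][EE]][[EE][EE]]]
Step 4: [[[[EE][EE]][[EE][EE]]][[[EE][EE]][[EE][EE]]]]
Step 5: [[[[[EE][EE]][[EE][EE]]][[[EE][EE]][[EE][EE]]]][[[[EE][EE]][[EE][EE]]][[[EE][EE]][[EE][EE]]]]]

Answer: [[[[[EE][EE]][[EE][EE]]][[[EE][EE]][[EE][EE]]]][[[[EE][EE]][[EE][EE]]][[[EE][EE]][[EE][EE]]]]]


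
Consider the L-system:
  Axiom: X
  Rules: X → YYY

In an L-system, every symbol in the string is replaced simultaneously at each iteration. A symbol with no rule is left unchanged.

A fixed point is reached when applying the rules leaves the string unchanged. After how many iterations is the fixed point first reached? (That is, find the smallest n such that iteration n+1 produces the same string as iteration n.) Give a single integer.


Answer: 1

Derivation:
Step 0: X
Step 1: YYY
Step 2: YYY  (unchanged — fixed point at step 1)


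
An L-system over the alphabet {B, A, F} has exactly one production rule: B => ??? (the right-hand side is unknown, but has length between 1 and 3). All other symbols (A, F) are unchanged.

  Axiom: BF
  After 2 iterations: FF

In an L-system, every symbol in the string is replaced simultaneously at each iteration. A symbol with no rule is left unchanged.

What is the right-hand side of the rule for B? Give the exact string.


Answer: F

Derivation:
Trying B => F:
  Step 0: BF
  Step 1: FF
  Step 2: FF
Matches the given result.


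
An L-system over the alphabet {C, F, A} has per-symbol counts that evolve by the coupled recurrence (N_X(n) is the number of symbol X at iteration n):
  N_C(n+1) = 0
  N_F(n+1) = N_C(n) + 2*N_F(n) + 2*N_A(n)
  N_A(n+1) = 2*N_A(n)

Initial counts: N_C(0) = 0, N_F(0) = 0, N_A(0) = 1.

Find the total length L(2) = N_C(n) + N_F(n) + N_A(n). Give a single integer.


Step 0: N_C=0, N_F=0, N_A=1, L=1
Step 1: N_C=0, N_F=2, N_A=2, L=4
Step 2: N_C=0, N_F=8, N_A=4, L=12

Answer: 12


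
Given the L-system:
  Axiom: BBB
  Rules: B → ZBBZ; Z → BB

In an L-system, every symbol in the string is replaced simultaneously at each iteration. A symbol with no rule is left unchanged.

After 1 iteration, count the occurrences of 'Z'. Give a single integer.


Step 0: BBB  (0 'Z')
Step 1: ZBBZZBBZZBBZ  (6 'Z')

Answer: 6


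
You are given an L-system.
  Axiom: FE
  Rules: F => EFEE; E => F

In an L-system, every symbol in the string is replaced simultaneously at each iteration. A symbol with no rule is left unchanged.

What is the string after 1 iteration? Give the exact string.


Step 0: FE
Step 1: EFEEF

Answer: EFEEF


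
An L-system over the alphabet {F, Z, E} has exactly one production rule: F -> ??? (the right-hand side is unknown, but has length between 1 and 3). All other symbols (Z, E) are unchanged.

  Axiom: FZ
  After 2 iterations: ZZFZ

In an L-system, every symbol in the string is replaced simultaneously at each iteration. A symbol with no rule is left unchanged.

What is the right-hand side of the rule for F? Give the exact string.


Answer: ZF

Derivation:
Trying F -> ZF:
  Step 0: FZ
  Step 1: ZFZ
  Step 2: ZZFZ
Matches the given result.


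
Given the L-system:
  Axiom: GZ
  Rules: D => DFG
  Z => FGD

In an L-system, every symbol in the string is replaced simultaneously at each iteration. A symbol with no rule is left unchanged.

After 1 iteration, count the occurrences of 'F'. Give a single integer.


Answer: 1

Derivation:
Step 0: GZ  (0 'F')
Step 1: GFGD  (1 'F')


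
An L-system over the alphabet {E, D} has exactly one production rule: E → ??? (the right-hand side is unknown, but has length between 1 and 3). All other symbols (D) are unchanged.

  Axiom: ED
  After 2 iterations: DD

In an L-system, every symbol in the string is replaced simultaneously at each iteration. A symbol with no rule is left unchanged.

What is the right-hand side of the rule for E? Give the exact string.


Trying E → D:
  Step 0: ED
  Step 1: DD
  Step 2: DD
Matches the given result.

Answer: D


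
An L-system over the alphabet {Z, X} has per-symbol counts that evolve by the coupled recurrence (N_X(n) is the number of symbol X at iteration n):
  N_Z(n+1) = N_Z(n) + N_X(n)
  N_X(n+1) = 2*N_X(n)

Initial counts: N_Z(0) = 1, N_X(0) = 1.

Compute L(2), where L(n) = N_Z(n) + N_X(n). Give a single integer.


Answer: 8

Derivation:
Step 0: N_Z=1, N_X=1, L=2
Step 1: N_Z=2, N_X=2, L=4
Step 2: N_Z=4, N_X=4, L=8


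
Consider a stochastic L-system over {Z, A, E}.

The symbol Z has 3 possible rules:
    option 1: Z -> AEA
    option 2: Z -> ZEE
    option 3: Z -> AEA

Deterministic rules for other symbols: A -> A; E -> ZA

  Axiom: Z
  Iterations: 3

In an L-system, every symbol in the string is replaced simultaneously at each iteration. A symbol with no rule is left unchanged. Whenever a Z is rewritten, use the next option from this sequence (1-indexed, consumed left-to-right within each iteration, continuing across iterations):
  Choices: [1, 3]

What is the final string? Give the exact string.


Answer: AAEAAA

Derivation:
Step 0: Z
Step 1: AEA  (used choices [1])
Step 2: AZAA  (used choices [])
Step 3: AAEAAA  (used choices [3])


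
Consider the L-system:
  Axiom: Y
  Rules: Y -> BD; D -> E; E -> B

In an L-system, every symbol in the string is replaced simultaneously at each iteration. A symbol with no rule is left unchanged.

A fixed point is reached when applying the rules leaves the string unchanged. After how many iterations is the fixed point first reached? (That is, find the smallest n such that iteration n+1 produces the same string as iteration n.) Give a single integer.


Answer: 3

Derivation:
Step 0: Y
Step 1: BD
Step 2: BE
Step 3: BB
Step 4: BB  (unchanged — fixed point at step 3)


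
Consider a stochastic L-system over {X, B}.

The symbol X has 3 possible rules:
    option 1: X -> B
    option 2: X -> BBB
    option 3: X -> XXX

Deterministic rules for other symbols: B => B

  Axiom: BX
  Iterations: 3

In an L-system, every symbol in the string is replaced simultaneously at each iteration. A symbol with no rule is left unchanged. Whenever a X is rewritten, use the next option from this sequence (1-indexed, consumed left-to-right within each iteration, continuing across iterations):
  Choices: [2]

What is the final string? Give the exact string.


Step 0: BX
Step 1: BBBB  (used choices [2])
Step 2: BBBB  (used choices [])
Step 3: BBBB  (used choices [])

Answer: BBBB


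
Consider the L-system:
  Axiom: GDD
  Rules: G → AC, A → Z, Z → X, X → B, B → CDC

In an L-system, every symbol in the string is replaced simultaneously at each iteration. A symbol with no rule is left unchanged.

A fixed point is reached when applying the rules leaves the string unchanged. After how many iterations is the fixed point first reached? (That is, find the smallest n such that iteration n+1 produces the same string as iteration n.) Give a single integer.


Answer: 5

Derivation:
Step 0: GDD
Step 1: ACDD
Step 2: ZCDD
Step 3: XCDD
Step 4: BCDD
Step 5: CDCCDD
Step 6: CDCCDD  (unchanged — fixed point at step 5)


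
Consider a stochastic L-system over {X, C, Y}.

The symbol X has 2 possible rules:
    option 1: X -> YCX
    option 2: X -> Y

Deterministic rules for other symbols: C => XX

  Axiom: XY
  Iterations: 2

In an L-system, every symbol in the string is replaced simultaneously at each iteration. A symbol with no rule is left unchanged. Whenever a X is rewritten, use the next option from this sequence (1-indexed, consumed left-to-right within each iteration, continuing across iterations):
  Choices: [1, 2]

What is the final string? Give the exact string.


Answer: YXXYY

Derivation:
Step 0: XY
Step 1: YCXY  (used choices [1])
Step 2: YXXYY  (used choices [2])


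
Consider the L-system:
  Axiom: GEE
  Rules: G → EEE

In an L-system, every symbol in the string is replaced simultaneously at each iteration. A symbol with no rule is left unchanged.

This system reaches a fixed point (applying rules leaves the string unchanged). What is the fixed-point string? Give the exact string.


Step 0: GEE
Step 1: EEEEE
Step 2: EEEEE  (unchanged — fixed point at step 1)

Answer: EEEEE


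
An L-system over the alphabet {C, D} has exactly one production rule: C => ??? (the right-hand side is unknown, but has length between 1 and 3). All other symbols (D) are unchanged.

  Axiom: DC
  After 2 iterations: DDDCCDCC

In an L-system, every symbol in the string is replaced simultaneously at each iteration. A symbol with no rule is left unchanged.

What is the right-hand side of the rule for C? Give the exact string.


Answer: DCC

Derivation:
Trying C => DCC:
  Step 0: DC
  Step 1: DDCC
  Step 2: DDDCCDCC
Matches the given result.


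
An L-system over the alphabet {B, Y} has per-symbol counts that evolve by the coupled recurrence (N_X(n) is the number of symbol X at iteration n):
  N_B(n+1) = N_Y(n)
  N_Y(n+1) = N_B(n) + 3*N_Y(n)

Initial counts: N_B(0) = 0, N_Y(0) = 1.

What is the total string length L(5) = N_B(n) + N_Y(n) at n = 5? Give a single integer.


Step 0: N_B=0, N_Y=1, L=1
Step 1: N_B=1, N_Y=3, L=4
Step 2: N_B=3, N_Y=10, L=13
Step 3: N_B=10, N_Y=33, L=43
Step 4: N_B=33, N_Y=109, L=142
Step 5: N_B=109, N_Y=360, L=469

Answer: 469


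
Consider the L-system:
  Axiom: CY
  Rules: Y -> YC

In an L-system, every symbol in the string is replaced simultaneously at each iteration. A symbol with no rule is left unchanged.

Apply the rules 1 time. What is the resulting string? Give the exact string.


Answer: CYC

Derivation:
Step 0: CY
Step 1: CYC


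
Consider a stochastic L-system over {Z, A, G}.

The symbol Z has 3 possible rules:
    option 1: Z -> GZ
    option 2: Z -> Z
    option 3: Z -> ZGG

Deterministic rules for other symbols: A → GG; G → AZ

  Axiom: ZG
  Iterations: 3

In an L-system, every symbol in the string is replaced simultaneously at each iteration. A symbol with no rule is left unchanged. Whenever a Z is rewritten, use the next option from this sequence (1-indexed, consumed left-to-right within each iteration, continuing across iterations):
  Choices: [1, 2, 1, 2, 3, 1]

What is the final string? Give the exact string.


Answer: GGZZGGAZAZAZGZ

Derivation:
Step 0: ZG
Step 1: GZAZ  (used choices [1])
Step 2: AZZGGGZ  (used choices [2, 1])
Step 3: GGZZGGAZAZAZGZ  (used choices [2, 3, 1])


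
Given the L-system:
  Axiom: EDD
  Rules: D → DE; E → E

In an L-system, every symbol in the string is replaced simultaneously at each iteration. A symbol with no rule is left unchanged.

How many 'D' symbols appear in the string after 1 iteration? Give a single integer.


Answer: 2

Derivation:
Step 0: EDD  (2 'D')
Step 1: EDEDE  (2 'D')


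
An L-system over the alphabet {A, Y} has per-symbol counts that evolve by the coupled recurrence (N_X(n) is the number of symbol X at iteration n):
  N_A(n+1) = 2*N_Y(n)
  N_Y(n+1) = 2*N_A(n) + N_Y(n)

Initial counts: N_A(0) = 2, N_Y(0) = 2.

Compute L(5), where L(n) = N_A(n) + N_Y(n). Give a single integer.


Answer: 434

Derivation:
Step 0: N_A=2, N_Y=2, L=4
Step 1: N_A=4, N_Y=6, L=10
Step 2: N_A=12, N_Y=14, L=26
Step 3: N_A=28, N_Y=38, L=66
Step 4: N_A=76, N_Y=94, L=170
Step 5: N_A=188, N_Y=246, L=434


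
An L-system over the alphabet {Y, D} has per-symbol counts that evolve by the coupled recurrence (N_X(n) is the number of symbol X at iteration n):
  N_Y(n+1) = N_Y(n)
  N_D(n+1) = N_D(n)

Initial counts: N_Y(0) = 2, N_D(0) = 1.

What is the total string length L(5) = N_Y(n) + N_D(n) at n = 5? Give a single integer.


Answer: 3

Derivation:
Step 0: N_Y=2, N_D=1, L=3
Step 1: N_Y=2, N_D=1, L=3
Step 2: N_Y=2, N_D=1, L=3
Step 3: N_Y=2, N_D=1, L=3
Step 4: N_Y=2, N_D=1, L=3
Step 5: N_Y=2, N_D=1, L=3


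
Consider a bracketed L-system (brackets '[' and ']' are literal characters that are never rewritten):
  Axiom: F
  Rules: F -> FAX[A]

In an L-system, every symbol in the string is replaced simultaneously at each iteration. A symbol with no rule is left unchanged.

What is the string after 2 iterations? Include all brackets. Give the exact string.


Answer: FAX[A]AX[A]

Derivation:
Step 0: F
Step 1: FAX[A]
Step 2: FAX[A]AX[A]


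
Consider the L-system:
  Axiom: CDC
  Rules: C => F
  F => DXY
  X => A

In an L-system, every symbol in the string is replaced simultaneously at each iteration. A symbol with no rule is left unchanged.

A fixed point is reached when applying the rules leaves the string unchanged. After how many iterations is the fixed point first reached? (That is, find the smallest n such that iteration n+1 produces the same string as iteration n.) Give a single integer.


Step 0: CDC
Step 1: FDF
Step 2: DXYDDXY
Step 3: DAYDDAY
Step 4: DAYDDAY  (unchanged — fixed point at step 3)

Answer: 3


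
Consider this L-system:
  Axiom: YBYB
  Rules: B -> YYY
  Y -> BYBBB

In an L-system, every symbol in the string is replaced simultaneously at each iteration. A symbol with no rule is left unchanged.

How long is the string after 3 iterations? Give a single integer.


Step 0: length = 4
Step 1: length = 16
Step 2: length = 64
Step 3: length = 256

Answer: 256


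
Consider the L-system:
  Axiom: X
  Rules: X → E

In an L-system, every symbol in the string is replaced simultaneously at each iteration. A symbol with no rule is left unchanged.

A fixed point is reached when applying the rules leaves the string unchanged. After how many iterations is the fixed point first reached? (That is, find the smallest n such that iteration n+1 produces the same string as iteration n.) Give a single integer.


Step 0: X
Step 1: E
Step 2: E  (unchanged — fixed point at step 1)

Answer: 1


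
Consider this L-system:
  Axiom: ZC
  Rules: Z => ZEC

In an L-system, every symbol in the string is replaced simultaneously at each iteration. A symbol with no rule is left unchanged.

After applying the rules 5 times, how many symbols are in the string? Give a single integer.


Answer: 12

Derivation:
Step 0: length = 2
Step 1: length = 4
Step 2: length = 6
Step 3: length = 8
Step 4: length = 10
Step 5: length = 12


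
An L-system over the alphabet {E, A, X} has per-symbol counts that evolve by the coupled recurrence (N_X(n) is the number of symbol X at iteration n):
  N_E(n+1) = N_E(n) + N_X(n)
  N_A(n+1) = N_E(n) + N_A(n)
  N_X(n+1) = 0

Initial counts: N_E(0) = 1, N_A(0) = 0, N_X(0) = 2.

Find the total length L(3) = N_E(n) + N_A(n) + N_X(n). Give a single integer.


Answer: 10

Derivation:
Step 0: N_E=1, N_A=0, N_X=2, L=3
Step 1: N_E=3, N_A=1, N_X=0, L=4
Step 2: N_E=3, N_A=4, N_X=0, L=7
Step 3: N_E=3, N_A=7, N_X=0, L=10


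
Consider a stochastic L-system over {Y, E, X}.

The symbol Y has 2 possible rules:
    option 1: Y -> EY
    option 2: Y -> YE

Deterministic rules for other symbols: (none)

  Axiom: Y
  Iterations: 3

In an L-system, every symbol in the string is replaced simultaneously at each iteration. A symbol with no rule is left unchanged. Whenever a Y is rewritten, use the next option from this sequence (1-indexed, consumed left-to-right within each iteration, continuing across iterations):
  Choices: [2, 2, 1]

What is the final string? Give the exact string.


Answer: EYEE

Derivation:
Step 0: Y
Step 1: YE  (used choices [2])
Step 2: YEE  (used choices [2])
Step 3: EYEE  (used choices [1])


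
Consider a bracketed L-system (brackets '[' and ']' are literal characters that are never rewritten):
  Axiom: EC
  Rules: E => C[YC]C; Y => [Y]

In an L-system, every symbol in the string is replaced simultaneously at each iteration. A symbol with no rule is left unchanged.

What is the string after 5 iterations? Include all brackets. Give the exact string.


Step 0: EC
Step 1: C[YC]CC
Step 2: C[[Y]C]CC
Step 3: C[[[Y]]C]CC
Step 4: C[[[[Y]]]C]CC
Step 5: C[[[[[Y]]]]C]CC

Answer: C[[[[[Y]]]]C]CC


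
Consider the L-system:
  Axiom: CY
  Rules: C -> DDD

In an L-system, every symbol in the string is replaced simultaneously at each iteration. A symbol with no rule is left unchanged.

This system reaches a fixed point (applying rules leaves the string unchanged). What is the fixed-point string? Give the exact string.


Step 0: CY
Step 1: DDDY
Step 2: DDDY  (unchanged — fixed point at step 1)

Answer: DDDY


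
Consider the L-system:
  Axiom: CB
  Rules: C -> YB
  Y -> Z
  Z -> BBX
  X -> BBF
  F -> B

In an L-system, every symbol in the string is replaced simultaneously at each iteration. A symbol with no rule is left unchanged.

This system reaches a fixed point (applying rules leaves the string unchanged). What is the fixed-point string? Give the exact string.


Answer: BBBBBBB

Derivation:
Step 0: CB
Step 1: YBB
Step 2: ZBB
Step 3: BBXBB
Step 4: BBBBFBB
Step 5: BBBBBBB
Step 6: BBBBBBB  (unchanged — fixed point at step 5)


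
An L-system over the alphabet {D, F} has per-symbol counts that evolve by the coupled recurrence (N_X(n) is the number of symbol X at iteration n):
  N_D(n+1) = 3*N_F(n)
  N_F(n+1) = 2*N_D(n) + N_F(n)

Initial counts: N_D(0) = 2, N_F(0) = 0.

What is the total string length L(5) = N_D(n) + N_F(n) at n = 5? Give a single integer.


Answer: 376

Derivation:
Step 0: N_D=2, N_F=0, L=2
Step 1: N_D=0, N_F=4, L=4
Step 2: N_D=12, N_F=4, L=16
Step 3: N_D=12, N_F=28, L=40
Step 4: N_D=84, N_F=52, L=136
Step 5: N_D=156, N_F=220, L=376


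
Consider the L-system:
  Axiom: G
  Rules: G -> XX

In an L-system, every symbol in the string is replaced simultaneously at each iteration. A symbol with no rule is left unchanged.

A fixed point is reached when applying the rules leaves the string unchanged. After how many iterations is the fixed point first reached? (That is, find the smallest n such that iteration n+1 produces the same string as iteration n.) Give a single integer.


Answer: 1

Derivation:
Step 0: G
Step 1: XX
Step 2: XX  (unchanged — fixed point at step 1)


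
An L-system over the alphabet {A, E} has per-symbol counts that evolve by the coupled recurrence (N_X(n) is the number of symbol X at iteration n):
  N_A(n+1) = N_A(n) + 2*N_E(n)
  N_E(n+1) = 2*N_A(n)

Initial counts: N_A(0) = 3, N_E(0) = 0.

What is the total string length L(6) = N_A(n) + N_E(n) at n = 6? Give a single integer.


Answer: 933

Derivation:
Step 0: N_A=3, N_E=0, L=3
Step 1: N_A=3, N_E=6, L=9
Step 2: N_A=15, N_E=6, L=21
Step 3: N_A=27, N_E=30, L=57
Step 4: N_A=87, N_E=54, L=141
Step 5: N_A=195, N_E=174, L=369
Step 6: N_A=543, N_E=390, L=933


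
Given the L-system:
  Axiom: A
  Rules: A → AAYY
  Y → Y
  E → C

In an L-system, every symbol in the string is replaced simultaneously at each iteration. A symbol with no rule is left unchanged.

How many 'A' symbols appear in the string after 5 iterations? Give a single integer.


Step 0: A  (1 'A')
Step 1: AAYY  (2 'A')
Step 2: AAYYAAYYYY  (4 'A')
Step 3: AAYYAAYYYYAAYYAAYYYYYY  (8 'A')
Step 4: AAYYAAYYYYAAYYAAYYYYYYAAYYAAYYYYAAYYAAYYYYYYYY  (16 'A')
Step 5: AAYYAAYYYYAAYYAAYYYYYYAAYYAAYYYYAAYYAAYYYYYYYYAAYYAAYYYYAAYYAAYYYYYYAAYYAAYYYYAAYYAAYYYYYYYYYY  (32 'A')

Answer: 32


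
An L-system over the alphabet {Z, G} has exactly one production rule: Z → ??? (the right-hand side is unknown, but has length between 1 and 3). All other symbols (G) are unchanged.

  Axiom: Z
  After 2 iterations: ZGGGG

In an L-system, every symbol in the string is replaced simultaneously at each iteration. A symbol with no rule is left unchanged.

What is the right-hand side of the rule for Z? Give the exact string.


Trying Z → ZGG:
  Step 0: Z
  Step 1: ZGG
  Step 2: ZGGGG
Matches the given result.

Answer: ZGG


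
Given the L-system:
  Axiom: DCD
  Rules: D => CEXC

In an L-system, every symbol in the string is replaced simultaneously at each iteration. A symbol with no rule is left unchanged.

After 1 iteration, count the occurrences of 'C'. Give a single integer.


Answer: 5

Derivation:
Step 0: DCD  (1 'C')
Step 1: CEXCCCEXC  (5 'C')


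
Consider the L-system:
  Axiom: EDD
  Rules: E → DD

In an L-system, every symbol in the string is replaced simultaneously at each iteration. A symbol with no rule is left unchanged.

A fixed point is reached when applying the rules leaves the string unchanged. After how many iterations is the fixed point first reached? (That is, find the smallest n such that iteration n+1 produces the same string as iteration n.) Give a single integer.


Answer: 1

Derivation:
Step 0: EDD
Step 1: DDDD
Step 2: DDDD  (unchanged — fixed point at step 1)


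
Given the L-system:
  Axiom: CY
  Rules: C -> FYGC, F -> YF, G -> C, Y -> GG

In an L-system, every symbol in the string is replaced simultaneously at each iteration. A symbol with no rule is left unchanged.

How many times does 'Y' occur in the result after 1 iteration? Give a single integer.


Step 0: CY  (1 'Y')
Step 1: FYGCGG  (1 'Y')

Answer: 1


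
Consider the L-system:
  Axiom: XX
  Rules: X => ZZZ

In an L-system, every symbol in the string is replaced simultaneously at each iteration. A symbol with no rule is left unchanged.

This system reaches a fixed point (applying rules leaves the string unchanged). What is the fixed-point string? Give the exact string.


Answer: ZZZZZZ

Derivation:
Step 0: XX
Step 1: ZZZZZZ
Step 2: ZZZZZZ  (unchanged — fixed point at step 1)


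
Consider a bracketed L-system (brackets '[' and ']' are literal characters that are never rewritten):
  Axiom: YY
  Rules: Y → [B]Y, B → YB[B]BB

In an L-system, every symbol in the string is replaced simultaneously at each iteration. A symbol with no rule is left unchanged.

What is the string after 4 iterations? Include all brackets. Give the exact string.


Answer: [[YB[B]BB][B]Y[B]YYB[B]BB[YB[B]BB]YB[B]BBYB[B]BB[[B]YYB[B]BB[YB[B]BB]YB[B]BBYB[B]BB][B]YYB[B]BB[YB[B]BB]YB[B]BBYB[B]BB[B]YYB[B]BB[YB[B]BB]YB[B]BBYB[B]BB][[B]YYB[B]BB[YB[B]BB]YB[B]BBYB[B]BB][YB[B]BB][B]Y[[YB[B]BB][B]Y[B]YYB[B]BB[YB[B]BB]YB[B]BBYB[B]BB[[B]YYB[B]BB[YB[B]BB]YB[B]BBYB[B]BB][B]YYB[B]BB[YB[B]BB]YB[B]BBYB[B]BB[B]YYB[B]BB[YB[B]BB]YB[B]BBYB[B]BB][[B]YYB[B]BB[YB[B]BB]YB[B]BBYB[B]BB][YB[B]BB][B]Y

Derivation:
Step 0: YY
Step 1: [B]Y[B]Y
Step 2: [YB[B]BB][B]Y[YB[B]BB][B]Y
Step 3: [[B]YYB[B]BB[YB[B]BB]YB[B]BBYB[B]BB][YB[B]BB][B]Y[[B]YYB[B]BB[YB[B]BB]YB[B]BBYB[B]BB][YB[B]BB][B]Y
Step 4: [[YB[B]BB][B]Y[B]YYB[B]BB[YB[B]BB]YB[B]BBYB[B]BB[[B]YYB[B]BB[YB[B]BB]YB[B]BBYB[B]BB][B]YYB[B]BB[YB[B]BB]YB[B]BBYB[B]BB[B]YYB[B]BB[YB[B]BB]YB[B]BBYB[B]BB][[B]YYB[B]BB[YB[B]BB]YB[B]BBYB[B]BB][YB[B]BB][B]Y[[YB[B]BB][B]Y[B]YYB[B]BB[YB[B]BB]YB[B]BBYB[B]BB[[B]YYB[B]BB[YB[B]BB]YB[B]BBYB[B]BB][B]YYB[B]BB[YB[B]BB]YB[B]BBYB[B]BB[B]YYB[B]BB[YB[B]BB]YB[B]BBYB[B]BB][[B]YYB[B]BB[YB[B]BB]YB[B]BBYB[B]BB][YB[B]BB][B]Y


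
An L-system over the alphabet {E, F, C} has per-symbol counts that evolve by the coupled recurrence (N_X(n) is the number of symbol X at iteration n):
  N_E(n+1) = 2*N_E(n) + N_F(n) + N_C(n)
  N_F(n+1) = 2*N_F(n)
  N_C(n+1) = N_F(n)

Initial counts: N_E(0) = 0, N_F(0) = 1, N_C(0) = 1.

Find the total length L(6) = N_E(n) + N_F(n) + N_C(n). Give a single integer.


Step 0: N_E=0, N_F=1, N_C=1, L=2
Step 1: N_E=2, N_F=2, N_C=1, L=5
Step 2: N_E=7, N_F=4, N_C=2, L=13
Step 3: N_E=20, N_F=8, N_C=4, L=32
Step 4: N_E=52, N_F=16, N_C=8, L=76
Step 5: N_E=128, N_F=32, N_C=16, L=176
Step 6: N_E=304, N_F=64, N_C=32, L=400

Answer: 400


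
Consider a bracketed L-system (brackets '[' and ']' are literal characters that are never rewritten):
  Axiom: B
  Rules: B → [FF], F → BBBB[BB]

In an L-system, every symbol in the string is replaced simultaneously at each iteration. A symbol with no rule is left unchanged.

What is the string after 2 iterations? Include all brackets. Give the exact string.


Answer: [BBBB[BB]BBBB[BB]]

Derivation:
Step 0: B
Step 1: [FF]
Step 2: [BBBB[BB]BBBB[BB]]


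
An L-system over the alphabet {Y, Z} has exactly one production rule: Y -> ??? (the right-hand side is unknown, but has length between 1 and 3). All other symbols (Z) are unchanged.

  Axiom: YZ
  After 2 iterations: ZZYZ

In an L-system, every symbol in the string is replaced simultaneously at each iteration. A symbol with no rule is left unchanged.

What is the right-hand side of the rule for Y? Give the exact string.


Trying Y -> ZY:
  Step 0: YZ
  Step 1: ZYZ
  Step 2: ZZYZ
Matches the given result.

Answer: ZY


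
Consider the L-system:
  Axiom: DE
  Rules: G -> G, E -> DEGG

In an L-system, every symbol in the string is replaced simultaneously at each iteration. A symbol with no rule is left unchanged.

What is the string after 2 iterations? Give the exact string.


Answer: DDDEGGGG

Derivation:
Step 0: DE
Step 1: DDEGG
Step 2: DDDEGGGG


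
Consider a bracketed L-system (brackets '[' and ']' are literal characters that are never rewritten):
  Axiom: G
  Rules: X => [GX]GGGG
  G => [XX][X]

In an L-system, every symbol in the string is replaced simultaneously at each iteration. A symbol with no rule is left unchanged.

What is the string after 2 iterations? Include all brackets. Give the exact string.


Step 0: G
Step 1: [XX][X]
Step 2: [[GX]GGGG[GX]GGGG][[GX]GGGG]

Answer: [[GX]GGGG[GX]GGGG][[GX]GGGG]


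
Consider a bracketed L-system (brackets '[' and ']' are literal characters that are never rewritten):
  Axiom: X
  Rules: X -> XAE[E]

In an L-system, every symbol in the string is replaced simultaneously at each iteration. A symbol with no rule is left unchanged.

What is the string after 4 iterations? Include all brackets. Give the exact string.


Answer: XAE[E]AE[E]AE[E]AE[E]

Derivation:
Step 0: X
Step 1: XAE[E]
Step 2: XAE[E]AE[E]
Step 3: XAE[E]AE[E]AE[E]
Step 4: XAE[E]AE[E]AE[E]AE[E]
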